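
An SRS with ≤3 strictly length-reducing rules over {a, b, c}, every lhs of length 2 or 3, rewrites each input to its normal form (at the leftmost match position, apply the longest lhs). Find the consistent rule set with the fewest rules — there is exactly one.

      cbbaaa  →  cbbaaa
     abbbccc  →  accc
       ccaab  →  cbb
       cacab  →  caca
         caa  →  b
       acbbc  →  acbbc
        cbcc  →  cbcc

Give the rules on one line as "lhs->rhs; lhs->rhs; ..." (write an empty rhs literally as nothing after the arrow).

ab->a; caa->b

  | cbbaaa
  | abbbccc => abbccc => abccc => accc
  | ccaab => cbb
  | cacab => caca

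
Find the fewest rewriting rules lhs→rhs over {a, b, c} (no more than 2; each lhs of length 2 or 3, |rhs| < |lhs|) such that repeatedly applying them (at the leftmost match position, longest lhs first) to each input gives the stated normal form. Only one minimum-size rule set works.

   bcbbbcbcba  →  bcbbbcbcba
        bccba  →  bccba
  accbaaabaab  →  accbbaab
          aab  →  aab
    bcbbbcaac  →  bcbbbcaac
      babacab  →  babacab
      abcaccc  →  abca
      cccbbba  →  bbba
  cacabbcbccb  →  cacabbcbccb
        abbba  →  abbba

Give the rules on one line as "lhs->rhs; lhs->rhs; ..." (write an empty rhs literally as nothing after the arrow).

  | bcbbbcbcba
  | bccba
  | accbaaabaab => accbbaab
  | aab

aaa->; ccc->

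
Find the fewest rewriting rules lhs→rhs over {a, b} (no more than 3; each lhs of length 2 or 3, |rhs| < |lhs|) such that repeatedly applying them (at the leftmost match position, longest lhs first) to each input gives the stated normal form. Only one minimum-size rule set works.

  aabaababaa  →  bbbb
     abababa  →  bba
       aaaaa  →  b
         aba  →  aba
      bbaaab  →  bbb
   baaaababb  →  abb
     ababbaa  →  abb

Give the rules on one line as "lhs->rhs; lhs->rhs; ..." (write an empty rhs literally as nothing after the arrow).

  | aabaababaa => bbaababaa => bbbbabaa => bbbaa => bbbb
  | abababa => aaba => bba
  | aaaaa => aa => b
  | aba

aa->b; aaa->; bab->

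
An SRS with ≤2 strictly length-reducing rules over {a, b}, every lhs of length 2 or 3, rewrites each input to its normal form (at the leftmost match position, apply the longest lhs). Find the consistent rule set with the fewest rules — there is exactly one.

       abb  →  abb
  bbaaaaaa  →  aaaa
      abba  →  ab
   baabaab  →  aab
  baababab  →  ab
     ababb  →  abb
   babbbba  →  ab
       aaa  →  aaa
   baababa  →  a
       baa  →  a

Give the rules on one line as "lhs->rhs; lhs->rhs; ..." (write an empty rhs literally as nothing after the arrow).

  | abb
  | bbaaaaaa => baaaaa => aaaa
  | abba => ab
  | baabaab => abaab => aab

ba->; bbb->ab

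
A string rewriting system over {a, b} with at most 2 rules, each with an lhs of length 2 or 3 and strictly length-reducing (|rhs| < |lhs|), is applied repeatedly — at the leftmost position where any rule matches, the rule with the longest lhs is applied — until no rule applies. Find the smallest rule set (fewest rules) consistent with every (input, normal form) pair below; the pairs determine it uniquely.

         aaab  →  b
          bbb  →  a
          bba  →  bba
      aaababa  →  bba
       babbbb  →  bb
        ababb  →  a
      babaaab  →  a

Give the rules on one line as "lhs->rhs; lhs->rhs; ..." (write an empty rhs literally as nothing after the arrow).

  | aaab => aab => ab => b
  | bbb => a
  | bba
  | aaababa => aababa => ababa => baba => bba

ab->b; bbb->a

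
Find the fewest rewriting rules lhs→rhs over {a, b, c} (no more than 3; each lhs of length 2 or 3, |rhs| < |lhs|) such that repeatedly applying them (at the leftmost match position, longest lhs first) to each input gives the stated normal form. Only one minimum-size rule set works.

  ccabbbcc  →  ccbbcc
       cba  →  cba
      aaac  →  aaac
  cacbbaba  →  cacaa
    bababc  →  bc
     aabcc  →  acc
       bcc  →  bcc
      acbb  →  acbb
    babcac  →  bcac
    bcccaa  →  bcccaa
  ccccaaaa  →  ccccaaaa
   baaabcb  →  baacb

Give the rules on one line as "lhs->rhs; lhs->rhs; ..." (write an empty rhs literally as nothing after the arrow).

ab->; bba->aa

  | ccabbbcc => ccbbcc
  | cba
  | aaac
  | cacbbaba => cacaaba => cacaa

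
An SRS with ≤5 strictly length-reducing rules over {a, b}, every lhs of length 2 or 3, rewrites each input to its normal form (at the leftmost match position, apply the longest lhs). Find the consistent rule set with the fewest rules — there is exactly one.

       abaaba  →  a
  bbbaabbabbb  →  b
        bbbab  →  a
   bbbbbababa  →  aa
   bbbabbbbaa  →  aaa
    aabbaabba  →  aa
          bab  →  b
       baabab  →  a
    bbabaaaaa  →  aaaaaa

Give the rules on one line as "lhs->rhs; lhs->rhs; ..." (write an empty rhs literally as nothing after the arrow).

  | abaaba => baba => bb => a
  | bbbaabbabbb => abaabbabbb => babbabbb => bbabbb => aabbb => bbbb => abb => b
  | bbbab => abab => bb => a
  | bbbbbababa => abbbababa => bbababa => aababa => bbaba => aaba => bba => aa

aab->bb; ab->; aba->b; bb->a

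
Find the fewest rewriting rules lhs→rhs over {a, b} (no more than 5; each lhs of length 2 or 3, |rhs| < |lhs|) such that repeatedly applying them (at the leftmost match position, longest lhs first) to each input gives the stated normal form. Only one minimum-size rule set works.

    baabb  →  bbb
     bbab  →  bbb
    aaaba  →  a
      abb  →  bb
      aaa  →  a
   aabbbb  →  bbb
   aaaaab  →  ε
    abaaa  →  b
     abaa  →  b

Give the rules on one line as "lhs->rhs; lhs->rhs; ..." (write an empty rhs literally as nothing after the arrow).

  | baabb => babb => bbb
  | bbab => bbb
  | aaaba => aaba => a
  | abb => bb

aa->a; aab->; ab->b; ba->b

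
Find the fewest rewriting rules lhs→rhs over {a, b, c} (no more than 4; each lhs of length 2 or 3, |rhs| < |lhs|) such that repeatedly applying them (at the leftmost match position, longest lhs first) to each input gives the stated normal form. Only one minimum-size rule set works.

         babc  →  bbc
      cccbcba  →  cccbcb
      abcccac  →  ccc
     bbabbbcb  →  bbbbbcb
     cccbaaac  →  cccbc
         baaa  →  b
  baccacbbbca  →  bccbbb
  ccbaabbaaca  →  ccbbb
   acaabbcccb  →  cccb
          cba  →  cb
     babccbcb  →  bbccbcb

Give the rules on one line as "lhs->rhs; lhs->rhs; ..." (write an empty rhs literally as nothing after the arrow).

ab->; ba->b; ca->

  | babc => bbc
  | cccbcba => cccbcb
  | abcccac => cccac => ccc
  | bbabbbcb => bbbbbcb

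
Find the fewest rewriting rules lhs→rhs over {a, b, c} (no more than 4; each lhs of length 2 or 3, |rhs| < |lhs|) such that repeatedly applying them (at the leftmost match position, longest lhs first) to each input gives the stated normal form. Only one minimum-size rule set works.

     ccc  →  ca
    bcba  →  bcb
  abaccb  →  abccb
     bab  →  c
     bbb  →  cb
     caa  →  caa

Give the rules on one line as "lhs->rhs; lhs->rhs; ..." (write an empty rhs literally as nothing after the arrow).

ba->b; bb->c; ccc->ca

  | ccc => ca
  | bcba => bcb
  | abaccb => abccb
  | bab => bb => c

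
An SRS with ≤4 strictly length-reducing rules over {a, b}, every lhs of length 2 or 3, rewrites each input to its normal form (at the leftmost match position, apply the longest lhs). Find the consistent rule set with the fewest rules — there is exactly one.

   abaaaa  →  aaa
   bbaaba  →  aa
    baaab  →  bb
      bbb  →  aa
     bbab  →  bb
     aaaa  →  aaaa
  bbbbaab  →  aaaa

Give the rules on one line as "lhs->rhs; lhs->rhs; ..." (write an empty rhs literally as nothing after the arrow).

  | abaaaa => abbaa => abbb => aaa
  | bbaaba => bbbba => aaba => aa
  | baaab => bbab => bb
  | bbb => aa

ba->; baa->bb; bbb->aa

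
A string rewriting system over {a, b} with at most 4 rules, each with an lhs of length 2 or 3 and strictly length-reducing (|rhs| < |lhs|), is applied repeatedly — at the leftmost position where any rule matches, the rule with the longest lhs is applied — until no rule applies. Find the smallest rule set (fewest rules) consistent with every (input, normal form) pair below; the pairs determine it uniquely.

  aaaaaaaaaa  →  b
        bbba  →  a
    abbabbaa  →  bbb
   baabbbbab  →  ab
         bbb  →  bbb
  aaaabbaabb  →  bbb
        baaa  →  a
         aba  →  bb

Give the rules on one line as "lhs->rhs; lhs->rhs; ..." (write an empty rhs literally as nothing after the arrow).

  | aaaaaaaaaa => baaaaaaaa => aaaaaa => baaaa => aa => b
  | bbba => bba => ba => a
  | abbabbaa => ababbaa => bbbbaa => bbb
  | baabbbbab => bbbbab => bbbab => bbab => bab => ab

aa->b; aba->bb; ba->a; baa->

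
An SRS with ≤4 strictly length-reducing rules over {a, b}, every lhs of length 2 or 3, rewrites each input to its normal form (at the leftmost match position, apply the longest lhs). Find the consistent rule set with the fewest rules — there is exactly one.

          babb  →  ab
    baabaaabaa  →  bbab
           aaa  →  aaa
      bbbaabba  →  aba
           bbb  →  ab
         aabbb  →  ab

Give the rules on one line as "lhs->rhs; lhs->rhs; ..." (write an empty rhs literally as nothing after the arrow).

abb->bb; baa->b; bbb->ab

  | babb => bbb => ab
  | baabaaabaa => bbaaabaa => bbabaa => bbab
  | aaa
  | bbbaabba => abaabba => abbba => bbba => aba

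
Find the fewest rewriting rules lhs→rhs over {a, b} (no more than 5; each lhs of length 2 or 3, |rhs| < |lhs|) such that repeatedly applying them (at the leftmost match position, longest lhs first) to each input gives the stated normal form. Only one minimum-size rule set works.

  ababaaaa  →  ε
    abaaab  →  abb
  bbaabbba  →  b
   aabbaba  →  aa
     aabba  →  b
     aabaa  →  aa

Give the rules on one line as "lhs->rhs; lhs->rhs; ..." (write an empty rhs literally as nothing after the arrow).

aaa->; aab->; ba->b; bba->aa

  | ababaaaa => abbaaaa => aaaaaa => aaa => ε
  | abaaab => abaab => abab => abb
  | bbaabbba => aaabbba => bbba => baa => ba => b
  | aabbaba => baba => bba => aa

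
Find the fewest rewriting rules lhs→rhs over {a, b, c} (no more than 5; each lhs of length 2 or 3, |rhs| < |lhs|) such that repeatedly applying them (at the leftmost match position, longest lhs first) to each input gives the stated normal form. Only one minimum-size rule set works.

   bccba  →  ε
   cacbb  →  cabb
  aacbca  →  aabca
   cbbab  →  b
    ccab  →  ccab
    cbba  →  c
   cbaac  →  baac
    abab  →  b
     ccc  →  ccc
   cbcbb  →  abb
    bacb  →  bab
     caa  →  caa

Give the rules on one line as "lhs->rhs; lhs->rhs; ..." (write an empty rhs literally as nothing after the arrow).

  | bccba => bcba => aba => ε
  | cacbb => cabb
  | aacbca => aabca
  | cbbab => bbab => cb => b

aba->; bba->c; bcb->ab; cb->b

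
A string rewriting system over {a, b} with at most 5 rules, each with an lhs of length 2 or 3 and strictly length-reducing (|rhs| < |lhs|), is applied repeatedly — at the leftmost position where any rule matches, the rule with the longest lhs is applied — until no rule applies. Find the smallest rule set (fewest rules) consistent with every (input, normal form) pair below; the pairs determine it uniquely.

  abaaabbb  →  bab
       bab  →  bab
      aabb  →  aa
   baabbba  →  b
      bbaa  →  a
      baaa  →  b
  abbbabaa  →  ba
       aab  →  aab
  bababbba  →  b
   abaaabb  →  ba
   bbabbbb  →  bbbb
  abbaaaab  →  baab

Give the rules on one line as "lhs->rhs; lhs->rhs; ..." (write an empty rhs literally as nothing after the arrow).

  | abaaabbb => aaaabbb => abbb => bab
  | bab
  | aabb => aba => aa
  | baabbba => bababa => baaba => baaa => b

aaa->; aba->aa; abb->ba; bba->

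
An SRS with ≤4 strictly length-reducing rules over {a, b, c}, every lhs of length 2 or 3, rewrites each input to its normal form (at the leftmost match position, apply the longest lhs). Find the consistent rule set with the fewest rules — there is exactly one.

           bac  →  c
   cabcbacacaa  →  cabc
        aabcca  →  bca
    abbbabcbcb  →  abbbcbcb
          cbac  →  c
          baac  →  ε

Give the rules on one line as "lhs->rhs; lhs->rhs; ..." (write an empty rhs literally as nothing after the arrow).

  | bac => c
  | cabcbacacaa => cabccacaa => cabcacaa => cabcaa => cabc
  | aabcca => bcca => bca
  | abbbabcbcb => abbbcbcb

aa->; ac->; ba->; cc->c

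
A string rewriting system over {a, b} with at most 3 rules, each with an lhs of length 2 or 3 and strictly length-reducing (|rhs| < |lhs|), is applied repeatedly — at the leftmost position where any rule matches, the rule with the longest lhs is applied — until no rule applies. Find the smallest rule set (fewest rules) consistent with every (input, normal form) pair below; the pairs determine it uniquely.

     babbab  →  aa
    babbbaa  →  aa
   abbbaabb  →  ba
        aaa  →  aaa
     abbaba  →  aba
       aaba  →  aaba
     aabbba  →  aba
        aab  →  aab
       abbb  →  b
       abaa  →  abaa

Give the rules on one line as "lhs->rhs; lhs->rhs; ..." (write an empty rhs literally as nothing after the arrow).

abb->; bab->a

  | babbab => abab => aa
  | babbbaa => abbaa => aa
  | abbbaabb => baabb => ba
  | aaa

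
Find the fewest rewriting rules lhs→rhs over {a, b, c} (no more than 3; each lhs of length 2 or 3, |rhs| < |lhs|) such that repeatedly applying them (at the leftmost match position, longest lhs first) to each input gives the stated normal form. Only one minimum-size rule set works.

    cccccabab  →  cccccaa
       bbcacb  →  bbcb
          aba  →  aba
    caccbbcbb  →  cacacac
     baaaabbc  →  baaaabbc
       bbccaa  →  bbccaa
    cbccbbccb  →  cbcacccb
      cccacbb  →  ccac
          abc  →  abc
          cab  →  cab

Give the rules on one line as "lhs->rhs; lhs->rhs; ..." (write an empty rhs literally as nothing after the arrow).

  | cccccabab => cccccaa
  | bbcacb => bbcb
  | aba
  | caccbbcbb => cacaccbb => cacacac

acb->b; bab->a; cbb->ac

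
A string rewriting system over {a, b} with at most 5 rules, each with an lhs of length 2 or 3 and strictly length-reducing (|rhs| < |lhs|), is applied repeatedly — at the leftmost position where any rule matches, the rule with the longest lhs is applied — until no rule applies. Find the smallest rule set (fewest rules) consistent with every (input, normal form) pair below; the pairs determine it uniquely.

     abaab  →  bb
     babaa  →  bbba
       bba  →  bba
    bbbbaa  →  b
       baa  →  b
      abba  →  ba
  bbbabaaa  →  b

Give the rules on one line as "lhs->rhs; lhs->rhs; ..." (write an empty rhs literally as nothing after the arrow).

aa->b; ab->; aba->bb; baa->aa

  | abaab => bbab => bb
  | babaa => bbba
  | bba
  | bbbbaa => bbbaa => bbaa => baa => aa => b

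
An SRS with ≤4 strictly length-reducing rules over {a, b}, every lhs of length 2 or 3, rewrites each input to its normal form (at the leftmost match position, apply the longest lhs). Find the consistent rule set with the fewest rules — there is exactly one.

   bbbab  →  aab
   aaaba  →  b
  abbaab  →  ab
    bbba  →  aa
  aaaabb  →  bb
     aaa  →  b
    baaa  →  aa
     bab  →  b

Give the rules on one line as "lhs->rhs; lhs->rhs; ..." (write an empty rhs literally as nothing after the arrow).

aaa->b; ba->; bbb->a

  | bbbab => aab
  | aaaba => bba => b
  | abbaab => abab => ab
  | bbba => aa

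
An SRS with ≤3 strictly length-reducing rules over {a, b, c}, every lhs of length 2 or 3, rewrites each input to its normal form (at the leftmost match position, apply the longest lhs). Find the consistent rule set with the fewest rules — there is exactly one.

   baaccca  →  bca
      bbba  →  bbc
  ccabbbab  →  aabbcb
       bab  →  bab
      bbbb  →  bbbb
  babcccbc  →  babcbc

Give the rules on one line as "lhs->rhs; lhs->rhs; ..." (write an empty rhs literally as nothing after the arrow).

  | baaccca => baccca => bccca => baca => bca
  | bbba => bbc
  | ccabbbab => aabbbab => aabbcb
  | bab

ac->c; bba->bc; cc->a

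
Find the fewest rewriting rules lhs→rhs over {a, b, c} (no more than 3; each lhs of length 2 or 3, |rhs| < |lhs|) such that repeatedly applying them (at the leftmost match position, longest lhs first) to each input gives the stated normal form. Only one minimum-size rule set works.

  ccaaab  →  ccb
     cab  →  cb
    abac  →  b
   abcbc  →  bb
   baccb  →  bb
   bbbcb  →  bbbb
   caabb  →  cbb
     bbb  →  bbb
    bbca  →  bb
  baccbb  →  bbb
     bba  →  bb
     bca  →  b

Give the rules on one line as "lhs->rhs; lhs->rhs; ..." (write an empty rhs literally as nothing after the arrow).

ab->b; ba->b; bc->b

  | ccaaab => ccaab => ccab => ccb
  | cab => cb
  | abac => bac => bc => b
  | abcbc => bcbc => bbc => bb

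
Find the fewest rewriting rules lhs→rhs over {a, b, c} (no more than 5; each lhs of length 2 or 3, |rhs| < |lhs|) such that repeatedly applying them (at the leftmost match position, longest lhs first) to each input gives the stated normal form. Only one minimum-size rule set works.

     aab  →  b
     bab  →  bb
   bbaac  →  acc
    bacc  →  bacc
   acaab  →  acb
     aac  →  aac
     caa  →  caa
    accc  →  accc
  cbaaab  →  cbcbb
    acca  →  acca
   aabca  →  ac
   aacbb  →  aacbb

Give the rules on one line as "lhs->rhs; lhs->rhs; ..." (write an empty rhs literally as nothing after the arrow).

aaa->cb; ab->b; bba->bc; bca->ac

  | aab => ab => b
  | bab => bb
  | bbaac => bcac => acc
  | bacc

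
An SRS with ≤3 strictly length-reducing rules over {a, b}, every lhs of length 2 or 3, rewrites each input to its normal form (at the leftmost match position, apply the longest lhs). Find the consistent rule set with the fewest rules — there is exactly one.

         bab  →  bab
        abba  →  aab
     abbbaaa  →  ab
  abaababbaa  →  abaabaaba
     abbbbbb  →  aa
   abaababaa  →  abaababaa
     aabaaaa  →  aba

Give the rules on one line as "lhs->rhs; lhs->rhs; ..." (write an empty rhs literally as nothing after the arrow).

aaa->bb; bb->a; bba->ab

  | bab
  | abba => aab
  | abbbaaa => aabaaa => aabbb => aaab => bbb => ab
  | abaababbaa => abaabaaba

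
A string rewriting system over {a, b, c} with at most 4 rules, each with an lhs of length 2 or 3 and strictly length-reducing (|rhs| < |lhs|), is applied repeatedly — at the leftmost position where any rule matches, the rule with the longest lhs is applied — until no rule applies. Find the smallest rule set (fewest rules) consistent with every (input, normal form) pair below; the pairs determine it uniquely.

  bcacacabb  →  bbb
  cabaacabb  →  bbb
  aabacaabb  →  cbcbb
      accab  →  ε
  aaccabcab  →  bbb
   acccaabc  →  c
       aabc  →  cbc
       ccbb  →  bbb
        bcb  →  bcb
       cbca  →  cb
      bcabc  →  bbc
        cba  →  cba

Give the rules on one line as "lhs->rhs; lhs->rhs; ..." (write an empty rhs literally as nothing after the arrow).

  | bcacacabb => bcacabb => bcabb => bbb
  | cabaacabb => baacabb => bccabb => bbabb => bbb
  | aabacaabb => cbacaabb => cbaabb => cbcbb
  | accab => abab => ab => ε

aa->c; ab->; ca->; cc->b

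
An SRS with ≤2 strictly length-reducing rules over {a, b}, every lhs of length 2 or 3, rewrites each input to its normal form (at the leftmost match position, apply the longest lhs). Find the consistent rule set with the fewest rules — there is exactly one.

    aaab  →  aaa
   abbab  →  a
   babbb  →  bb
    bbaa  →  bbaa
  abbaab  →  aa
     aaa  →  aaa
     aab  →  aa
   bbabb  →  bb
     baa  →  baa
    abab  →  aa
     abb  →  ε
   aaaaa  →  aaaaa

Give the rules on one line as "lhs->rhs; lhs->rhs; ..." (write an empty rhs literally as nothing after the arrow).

  | aaab => aaa
  | abbab => ab => a
  | babbb => bb
  | bbaa

ab->a; abb->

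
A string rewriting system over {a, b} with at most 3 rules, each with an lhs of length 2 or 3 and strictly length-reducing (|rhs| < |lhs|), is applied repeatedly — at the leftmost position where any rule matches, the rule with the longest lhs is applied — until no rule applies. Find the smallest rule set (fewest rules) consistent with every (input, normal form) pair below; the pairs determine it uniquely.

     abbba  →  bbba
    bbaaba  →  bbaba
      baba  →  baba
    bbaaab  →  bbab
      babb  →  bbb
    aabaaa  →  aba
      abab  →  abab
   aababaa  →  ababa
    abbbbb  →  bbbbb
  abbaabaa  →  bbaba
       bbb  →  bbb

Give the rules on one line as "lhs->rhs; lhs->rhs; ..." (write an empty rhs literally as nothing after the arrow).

aa->a; abb->bb

  | abbba => bbba
  | bbaaba => bbaba
  | baba
  | bbaaab => bbaab => bbab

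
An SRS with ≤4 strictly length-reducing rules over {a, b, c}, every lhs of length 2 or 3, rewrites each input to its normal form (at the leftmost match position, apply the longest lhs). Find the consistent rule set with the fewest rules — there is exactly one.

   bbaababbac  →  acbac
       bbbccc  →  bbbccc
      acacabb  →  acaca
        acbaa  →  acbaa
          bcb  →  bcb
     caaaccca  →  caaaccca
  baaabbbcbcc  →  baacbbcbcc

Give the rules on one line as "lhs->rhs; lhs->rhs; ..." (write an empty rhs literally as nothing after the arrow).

  | bbaababbac => ababbac => aabbac => acbac
  | bbbccc
  | acacabb => acacab => acaca
  | acbaa

aab->ac; ab->a; bba->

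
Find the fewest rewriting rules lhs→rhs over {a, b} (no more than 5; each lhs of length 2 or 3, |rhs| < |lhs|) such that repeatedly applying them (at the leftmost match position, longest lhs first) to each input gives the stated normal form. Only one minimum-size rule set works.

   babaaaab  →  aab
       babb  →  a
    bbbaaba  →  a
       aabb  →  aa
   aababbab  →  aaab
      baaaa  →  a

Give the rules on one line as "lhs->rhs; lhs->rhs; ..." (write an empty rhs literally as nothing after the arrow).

  | babaaaab => abaaaab => abbaab => aab
  | babb => abb => a
  | bbbaaba => baaba => bbba => ba => a
  | aabb => aa

ba->a; baa->bb; bb->; bba->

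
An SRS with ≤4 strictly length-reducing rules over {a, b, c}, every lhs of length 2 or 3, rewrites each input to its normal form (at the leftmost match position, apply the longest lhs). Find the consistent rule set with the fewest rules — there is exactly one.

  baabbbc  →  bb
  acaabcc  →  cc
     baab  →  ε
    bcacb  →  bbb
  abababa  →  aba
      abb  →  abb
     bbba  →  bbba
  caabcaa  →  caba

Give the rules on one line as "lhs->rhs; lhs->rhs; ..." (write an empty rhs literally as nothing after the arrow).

  | baabbbc => babbbc => bbc => bb
  | acaabcc => baabcc => babcc => cc
  | baab => bab => ε
  | bcacb => bacb => bbb

aa->a; ac->b; bab->; bc->b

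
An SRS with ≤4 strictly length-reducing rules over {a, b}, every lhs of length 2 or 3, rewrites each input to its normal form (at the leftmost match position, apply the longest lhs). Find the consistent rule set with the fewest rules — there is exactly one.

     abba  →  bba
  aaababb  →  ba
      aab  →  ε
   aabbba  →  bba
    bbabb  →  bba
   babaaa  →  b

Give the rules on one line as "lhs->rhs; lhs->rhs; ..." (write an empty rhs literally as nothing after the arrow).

  | abba => bba
  | aaababb => ababb => babb => bab => ba
  | aab => ε
  | aabbba => bba

aa->; aab->; ab->b; bab->ba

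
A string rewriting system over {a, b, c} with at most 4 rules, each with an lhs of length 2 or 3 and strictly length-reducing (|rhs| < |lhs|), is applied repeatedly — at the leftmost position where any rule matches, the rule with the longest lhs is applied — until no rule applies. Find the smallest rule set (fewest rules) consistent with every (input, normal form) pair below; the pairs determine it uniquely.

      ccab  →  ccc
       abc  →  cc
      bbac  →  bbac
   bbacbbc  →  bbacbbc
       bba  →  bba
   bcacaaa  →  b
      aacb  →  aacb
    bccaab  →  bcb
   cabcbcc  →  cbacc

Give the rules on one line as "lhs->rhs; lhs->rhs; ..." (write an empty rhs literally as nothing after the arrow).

ab->c; caa->; ccb->ba

  | ccab => ccc
  | abc => cc
  | bbac
  | bbacbbc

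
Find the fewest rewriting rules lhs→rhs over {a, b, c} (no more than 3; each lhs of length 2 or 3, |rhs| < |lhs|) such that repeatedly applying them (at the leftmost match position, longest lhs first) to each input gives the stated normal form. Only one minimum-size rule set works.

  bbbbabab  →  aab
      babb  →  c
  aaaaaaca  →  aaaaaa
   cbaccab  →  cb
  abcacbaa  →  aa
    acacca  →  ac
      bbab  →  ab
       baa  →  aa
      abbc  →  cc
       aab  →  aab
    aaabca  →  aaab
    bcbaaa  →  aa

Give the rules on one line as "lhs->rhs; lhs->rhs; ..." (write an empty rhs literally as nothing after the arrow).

abb->c; ba->a; ca->

  | bbbbabab => bbbabab => bbabab => babab => abab => aab
  | babb => abb => c
  | aaaaaaca => aaaaaa
  | cbaccab => caccab => ccab => cb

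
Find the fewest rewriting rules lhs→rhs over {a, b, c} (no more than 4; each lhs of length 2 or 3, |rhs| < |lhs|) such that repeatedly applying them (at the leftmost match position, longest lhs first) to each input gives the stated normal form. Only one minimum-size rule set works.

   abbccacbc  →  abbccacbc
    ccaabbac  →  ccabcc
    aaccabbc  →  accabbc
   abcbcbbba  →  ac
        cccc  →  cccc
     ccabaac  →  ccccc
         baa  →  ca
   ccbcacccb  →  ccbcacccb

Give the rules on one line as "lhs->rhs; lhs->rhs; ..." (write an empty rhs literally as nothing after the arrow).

aa->a; aca->cc; ba->c; cbb->

  | abbccacbc
  | ccaabbac => ccabbac => ccabcc
  | aaccabbc => accabbc
  | abcbcbbba => abcbba => aba => ac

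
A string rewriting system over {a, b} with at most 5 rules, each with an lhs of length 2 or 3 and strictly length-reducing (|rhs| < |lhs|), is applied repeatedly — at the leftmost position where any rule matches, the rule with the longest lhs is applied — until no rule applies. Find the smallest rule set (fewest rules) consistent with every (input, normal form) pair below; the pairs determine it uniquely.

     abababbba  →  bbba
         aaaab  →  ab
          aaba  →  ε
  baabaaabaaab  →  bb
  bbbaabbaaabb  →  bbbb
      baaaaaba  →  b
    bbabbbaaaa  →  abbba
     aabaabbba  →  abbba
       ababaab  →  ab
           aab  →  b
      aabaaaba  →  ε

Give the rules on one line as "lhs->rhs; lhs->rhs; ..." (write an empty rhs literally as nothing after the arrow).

aa->b; aaa->; aab->aa; bab->ab

  | abababbba => aababbba => aaabbba => bbba
  | aaaab => ab
  | aaba => aaa => ε
  | baabaaabaaab => baaaaabaaab => baabaaab => baaaaab => baab => baa => bb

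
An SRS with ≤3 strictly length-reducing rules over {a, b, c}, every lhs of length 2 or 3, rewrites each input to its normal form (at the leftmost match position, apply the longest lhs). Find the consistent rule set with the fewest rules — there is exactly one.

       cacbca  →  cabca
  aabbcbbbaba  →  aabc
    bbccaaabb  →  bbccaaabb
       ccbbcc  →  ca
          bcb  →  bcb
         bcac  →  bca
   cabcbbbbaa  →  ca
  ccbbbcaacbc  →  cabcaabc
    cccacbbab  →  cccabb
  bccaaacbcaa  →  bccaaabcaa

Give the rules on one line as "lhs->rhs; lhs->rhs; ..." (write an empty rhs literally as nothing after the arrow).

ac->a; ba->; cbb->ac

  | cacbca => cabca
  | aabbcbbbaba => aabbacbaba => aabcbaba => aabcba => aabc
  | bbccaaabb
  | ccbbcc => caccc => cacc => cac => ca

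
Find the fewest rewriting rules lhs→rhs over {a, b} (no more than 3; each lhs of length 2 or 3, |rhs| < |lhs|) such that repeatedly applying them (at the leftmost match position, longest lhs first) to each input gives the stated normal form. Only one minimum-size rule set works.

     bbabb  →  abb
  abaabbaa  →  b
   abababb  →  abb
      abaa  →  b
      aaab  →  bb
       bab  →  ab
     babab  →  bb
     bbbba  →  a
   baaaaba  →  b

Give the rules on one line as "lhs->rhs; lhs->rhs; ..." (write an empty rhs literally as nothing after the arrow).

aa->b; aaa->b; ba->a

  | bbabb => babb => abb
  | abaabbaa => aaabbaa => bbbaa => bbaa => baa => aa => b
  | abababb => aababb => bbabb => babb => abb
  | abaa => aaa => b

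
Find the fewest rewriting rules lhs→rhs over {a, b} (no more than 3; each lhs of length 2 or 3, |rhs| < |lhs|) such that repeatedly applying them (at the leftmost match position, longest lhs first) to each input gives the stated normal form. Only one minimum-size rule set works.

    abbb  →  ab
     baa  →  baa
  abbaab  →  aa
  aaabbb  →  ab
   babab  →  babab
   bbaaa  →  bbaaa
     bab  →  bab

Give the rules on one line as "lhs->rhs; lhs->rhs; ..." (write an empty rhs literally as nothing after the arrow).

aab->a; abb->a

  | abbb => ab
  | baa
  | abbaab => aaab => aa
  | aaabbb => aabb => ab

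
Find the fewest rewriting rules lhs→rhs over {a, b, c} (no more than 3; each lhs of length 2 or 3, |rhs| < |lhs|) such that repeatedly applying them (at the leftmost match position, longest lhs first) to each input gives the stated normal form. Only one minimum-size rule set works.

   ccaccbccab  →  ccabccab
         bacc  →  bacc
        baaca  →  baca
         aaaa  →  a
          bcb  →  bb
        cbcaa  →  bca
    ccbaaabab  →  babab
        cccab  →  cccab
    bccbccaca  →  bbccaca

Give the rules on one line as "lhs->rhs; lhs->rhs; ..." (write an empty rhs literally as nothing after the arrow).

  | ccaccbccab => ccacbccab => ccabccab
  | bacc
  | baaca => baca
  | aaaa => aaa => aa => a

aa->a; cb->b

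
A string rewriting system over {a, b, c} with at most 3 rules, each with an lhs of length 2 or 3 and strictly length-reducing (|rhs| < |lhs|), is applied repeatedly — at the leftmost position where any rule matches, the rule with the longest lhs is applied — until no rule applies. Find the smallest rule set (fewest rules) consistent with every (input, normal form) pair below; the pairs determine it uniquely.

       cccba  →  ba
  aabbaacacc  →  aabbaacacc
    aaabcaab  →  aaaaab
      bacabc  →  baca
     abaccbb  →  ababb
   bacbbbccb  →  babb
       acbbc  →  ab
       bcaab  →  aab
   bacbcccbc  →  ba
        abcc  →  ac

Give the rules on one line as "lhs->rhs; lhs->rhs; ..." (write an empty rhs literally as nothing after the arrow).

bc->; cb->b

  | cccba => ccba => cba => ba
  | aabbaacacc
  | aaabcaab => aaaaab
  | bacabc => baca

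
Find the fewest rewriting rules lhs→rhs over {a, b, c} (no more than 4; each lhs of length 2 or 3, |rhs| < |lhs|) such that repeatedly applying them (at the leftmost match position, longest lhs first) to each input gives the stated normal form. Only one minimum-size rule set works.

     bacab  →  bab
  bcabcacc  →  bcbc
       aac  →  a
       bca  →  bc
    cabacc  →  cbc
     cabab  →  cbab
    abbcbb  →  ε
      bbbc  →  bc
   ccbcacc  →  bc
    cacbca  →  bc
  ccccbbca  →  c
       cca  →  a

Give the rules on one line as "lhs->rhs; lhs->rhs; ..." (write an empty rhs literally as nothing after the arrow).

  | bacab => bab
  | bcabcacc => bcbcacc => bcbccc => bcbc
  | aac => a
  | bca => bc

ac->; bb->; ca->c; cc->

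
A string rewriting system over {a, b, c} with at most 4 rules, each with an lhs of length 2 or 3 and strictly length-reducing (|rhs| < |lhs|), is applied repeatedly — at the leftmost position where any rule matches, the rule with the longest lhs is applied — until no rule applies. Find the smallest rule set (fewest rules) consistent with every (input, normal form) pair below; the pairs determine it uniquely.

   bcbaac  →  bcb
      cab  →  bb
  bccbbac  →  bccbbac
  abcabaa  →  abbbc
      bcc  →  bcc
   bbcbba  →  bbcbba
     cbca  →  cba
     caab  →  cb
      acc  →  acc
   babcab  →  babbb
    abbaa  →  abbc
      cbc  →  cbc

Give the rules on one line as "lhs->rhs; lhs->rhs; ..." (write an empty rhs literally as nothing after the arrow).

  | bcbaac => bcb
  | cab => bb
  | bccbbac
  | abcabaa => abbbaa => abbbc

aa->c; aac->; ca->a; cab->bb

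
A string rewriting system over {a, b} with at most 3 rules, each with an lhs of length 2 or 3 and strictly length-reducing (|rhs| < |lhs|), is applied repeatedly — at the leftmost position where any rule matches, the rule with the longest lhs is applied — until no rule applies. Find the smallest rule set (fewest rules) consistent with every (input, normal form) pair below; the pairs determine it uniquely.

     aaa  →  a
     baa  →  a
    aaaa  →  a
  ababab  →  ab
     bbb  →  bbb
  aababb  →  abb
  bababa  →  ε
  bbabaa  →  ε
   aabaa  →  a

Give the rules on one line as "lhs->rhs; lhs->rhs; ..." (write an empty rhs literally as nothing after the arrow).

  | aaa => aa => a
  | baa => a
  | aaaa => aaa => aa => a
  | ababab => abab => ab

aa->a; ba->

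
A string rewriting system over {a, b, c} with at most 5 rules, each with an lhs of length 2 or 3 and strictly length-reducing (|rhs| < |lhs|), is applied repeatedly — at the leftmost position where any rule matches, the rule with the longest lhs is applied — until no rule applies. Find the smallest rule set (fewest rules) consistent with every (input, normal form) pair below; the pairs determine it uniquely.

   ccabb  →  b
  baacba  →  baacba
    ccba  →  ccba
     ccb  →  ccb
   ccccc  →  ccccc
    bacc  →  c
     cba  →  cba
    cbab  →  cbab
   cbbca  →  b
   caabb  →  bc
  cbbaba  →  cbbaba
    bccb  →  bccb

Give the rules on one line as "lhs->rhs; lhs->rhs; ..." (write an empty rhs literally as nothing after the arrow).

  | ccabb => cbbb => ca => b
  | baacba
  | ccba
  | ccb

abb->c; bac->; bbb->a; ca->b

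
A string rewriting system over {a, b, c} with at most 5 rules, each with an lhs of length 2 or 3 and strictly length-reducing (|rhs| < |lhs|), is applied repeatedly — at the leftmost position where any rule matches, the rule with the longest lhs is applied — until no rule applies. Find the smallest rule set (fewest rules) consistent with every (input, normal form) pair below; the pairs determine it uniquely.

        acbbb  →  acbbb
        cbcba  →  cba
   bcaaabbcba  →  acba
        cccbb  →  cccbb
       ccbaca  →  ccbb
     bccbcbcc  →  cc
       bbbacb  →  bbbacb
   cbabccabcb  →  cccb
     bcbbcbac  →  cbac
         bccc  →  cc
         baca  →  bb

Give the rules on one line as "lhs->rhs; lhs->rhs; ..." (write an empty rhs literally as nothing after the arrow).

  | acbbb
  | cbcba => cba
  | bcaaabbcba => aaabbcba => aabcba => acba
  | cccbb

ab->; aca->b; bbc->c; bc->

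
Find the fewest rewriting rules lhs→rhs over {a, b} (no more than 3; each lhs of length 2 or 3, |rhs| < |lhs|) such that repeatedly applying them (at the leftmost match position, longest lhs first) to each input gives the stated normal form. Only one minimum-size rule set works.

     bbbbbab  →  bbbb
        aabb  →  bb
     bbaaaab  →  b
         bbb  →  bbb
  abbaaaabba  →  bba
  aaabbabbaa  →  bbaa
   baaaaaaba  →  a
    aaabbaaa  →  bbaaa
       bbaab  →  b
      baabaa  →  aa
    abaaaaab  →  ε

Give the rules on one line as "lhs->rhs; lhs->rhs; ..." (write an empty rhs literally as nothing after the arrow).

  | bbbbbab => bbbb
  | aabb => abb => bb
  | bbaaaab => bbaaab => bbaab => bbab => b
  | bbb

ab->b; bab->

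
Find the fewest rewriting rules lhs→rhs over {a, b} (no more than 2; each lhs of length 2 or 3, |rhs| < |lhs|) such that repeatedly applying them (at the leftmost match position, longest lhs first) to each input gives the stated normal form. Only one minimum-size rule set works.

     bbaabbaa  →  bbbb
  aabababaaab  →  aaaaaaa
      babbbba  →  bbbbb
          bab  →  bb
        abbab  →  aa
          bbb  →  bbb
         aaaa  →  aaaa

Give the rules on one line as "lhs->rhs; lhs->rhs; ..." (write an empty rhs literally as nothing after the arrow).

ab->a; ba->b

  | bbaabbaa => bbabbaa => bbbbaa => bbbba => bbbb
  | aabababaaab => aaababaaab => aaaabaaab => aaaaaaab => aaaaaaa
  | babbbba => bbbbba => bbbbb
  | bab => bb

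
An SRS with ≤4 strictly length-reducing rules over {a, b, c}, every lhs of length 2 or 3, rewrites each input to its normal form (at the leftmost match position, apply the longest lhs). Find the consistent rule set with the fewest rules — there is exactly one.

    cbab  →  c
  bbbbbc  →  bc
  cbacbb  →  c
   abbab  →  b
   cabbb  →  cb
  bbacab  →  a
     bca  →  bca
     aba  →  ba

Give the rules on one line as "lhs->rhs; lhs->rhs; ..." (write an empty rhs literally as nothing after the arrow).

  | cbab => cbb => c
  | bbbbbc => bbbc => bc
  | cbacbb => cbab => cbb => c
  | abbab => bbab => ab => b

ab->b; acb->a; bb->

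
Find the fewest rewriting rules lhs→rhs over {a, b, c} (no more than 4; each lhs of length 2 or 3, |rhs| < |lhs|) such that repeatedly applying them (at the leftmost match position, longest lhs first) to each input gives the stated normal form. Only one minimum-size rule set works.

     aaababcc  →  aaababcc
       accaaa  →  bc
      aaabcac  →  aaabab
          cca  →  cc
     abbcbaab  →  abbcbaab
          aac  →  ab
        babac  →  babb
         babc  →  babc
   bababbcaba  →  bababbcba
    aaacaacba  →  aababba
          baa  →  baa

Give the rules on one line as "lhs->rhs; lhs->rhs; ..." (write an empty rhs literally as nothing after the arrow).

  | aaababcc
  | accaaa => bcaaa => bcaa => bca => bc
  | aaabcac => aaabab
  | cca => cc

ac->b; ca->c; cac->ab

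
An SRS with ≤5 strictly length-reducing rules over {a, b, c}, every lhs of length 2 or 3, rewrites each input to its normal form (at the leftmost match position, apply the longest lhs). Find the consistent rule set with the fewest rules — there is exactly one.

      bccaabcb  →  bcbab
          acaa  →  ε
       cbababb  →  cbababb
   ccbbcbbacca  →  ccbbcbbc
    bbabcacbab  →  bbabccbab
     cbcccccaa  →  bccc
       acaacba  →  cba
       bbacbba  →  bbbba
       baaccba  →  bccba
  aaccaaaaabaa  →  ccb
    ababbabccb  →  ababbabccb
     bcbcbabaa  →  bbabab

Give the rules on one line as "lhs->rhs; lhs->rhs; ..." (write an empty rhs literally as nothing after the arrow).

aa->; ac->; ca->c; cbc->ba

  | bccaabcb => bccabcb => bccbcb => bcbab
  | acaa => aa => ε
  | cbababb
  | ccbbcbbacca => ccbbcbbca => ccbbcbbc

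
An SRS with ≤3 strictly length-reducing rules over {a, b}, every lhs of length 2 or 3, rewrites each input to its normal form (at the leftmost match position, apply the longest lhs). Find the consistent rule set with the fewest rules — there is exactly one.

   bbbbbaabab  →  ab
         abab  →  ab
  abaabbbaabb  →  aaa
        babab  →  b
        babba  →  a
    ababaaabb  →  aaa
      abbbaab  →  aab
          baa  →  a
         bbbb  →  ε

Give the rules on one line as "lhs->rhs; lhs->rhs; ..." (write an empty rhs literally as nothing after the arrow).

ba->; bb->

  | bbbbbaabab => bbbaabab => baabab => abab => ab
  | abab => ab
  | abaabbbaabb => aabbbaabb => aabaabb => aaabb => aaa
  | babab => bab => b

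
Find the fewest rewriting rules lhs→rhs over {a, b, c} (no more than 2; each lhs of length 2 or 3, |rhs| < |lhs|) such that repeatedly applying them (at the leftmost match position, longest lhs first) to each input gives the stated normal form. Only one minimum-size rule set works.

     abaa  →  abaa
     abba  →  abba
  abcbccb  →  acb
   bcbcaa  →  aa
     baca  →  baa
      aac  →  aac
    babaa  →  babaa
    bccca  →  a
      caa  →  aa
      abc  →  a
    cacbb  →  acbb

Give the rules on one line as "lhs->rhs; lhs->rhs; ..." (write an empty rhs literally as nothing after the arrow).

  | abaa
  | abba
  | abcbccb => abccb => acb
  | bcbcaa => bcaa => aa

bc->; ca->a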